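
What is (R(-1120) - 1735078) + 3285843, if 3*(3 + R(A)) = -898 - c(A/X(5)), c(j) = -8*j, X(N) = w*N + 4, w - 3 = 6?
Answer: 10852812/7 ≈ 1.5504e+6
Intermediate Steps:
w = 9 (w = 3 + 6 = 9)
X(N) = 4 + 9*N (X(N) = 9*N + 4 = 4 + 9*N)
R(A) = -907/3 + 8*A/147 (R(A) = -3 + (-898 - (-8)*A/(4 + 9*5))/3 = -3 + (-898 - (-8)*A/(4 + 45))/3 = -3 + (-898 - (-8)*A/49)/3 = -3 + (-898 + 8*A/49)/3 = -3 + (-898/3 + 8*A/147) = -907/3 + 8*A/147)
(R(-1120) - 1735078) + 3285843 = ((-907/3 + (8/147)*(-1120)) - 1735078) + 3285843 = ((-907/3 - 1280/21) - 1735078) + 3285843 = (-2543/7 - 1735078) + 3285843 = -12148089/7 + 3285843 = 10852812/7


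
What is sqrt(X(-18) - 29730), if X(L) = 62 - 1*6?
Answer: I*sqrt(29674) ≈ 172.26*I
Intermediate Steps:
X(L) = 56 (X(L) = 62 - 6 = 56)
sqrt(X(-18) - 29730) = sqrt(56 - 29730) = sqrt(-29674) = I*sqrt(29674)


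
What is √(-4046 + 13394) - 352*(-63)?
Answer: 22176 + 2*√2337 ≈ 22273.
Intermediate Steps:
√(-4046 + 13394) - 352*(-63) = √9348 - 1*(-22176) = 2*√2337 + 22176 = 22176 + 2*√2337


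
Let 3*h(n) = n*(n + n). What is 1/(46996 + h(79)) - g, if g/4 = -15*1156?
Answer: 10644679203/153470 ≈ 69360.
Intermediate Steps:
h(n) = 2*n²/3 (h(n) = (n*(n + n))/3 = (n*(2*n))/3 = (2*n²)/3 = 2*n²/3)
g = -69360 (g = 4*(-15*1156) = 4*(-17340) = -69360)
1/(46996 + h(79)) - g = 1/(46996 + (⅔)*79²) - 1*(-69360) = 1/(46996 + (⅔)*6241) + 69360 = 1/(46996 + 12482/3) + 69360 = 1/(153470/3) + 69360 = 3/153470 + 69360 = 10644679203/153470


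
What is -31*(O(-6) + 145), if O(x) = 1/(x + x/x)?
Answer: -22444/5 ≈ -4488.8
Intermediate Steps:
O(x) = 1/(1 + x) (O(x) = 1/(x + 1) = 1/(1 + x))
-31*(O(-6) + 145) = -31*(1/(1 - 6) + 145) = -31*(1/(-5) + 145) = -31*(-⅕ + 145) = -31*724/5 = -22444/5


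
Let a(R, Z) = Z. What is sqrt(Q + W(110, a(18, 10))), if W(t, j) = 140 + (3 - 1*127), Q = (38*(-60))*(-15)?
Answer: 2*sqrt(8554) ≈ 184.98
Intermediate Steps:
Q = 34200 (Q = -2280*(-15) = 34200)
W(t, j) = 16 (W(t, j) = 140 + (3 - 127) = 140 - 124 = 16)
sqrt(Q + W(110, a(18, 10))) = sqrt(34200 + 16) = sqrt(34216) = 2*sqrt(8554)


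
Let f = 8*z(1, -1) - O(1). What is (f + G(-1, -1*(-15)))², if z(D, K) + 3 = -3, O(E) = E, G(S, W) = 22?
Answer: 729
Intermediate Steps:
z(D, K) = -6 (z(D, K) = -3 - 3 = -6)
f = -49 (f = 8*(-6) - 1*1 = -48 - 1 = -49)
(f + G(-1, -1*(-15)))² = (-49 + 22)² = (-27)² = 729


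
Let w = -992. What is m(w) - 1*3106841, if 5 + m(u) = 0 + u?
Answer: -3107838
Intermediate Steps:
m(u) = -5 + u (m(u) = -5 + (0 + u) = -5 + u)
m(w) - 1*3106841 = (-5 - 992) - 1*3106841 = -997 - 3106841 = -3107838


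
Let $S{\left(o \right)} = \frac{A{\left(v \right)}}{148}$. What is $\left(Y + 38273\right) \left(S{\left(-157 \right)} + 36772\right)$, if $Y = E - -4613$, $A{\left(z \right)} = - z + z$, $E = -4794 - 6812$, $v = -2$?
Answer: $1150228160$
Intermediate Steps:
$E = -11606$
$A{\left(z \right)} = 0$
$Y = -6993$ ($Y = -11606 - -4613 = -11606 + 4613 = -6993$)
$S{\left(o \right)} = 0$ ($S{\left(o \right)} = \frac{0}{148} = 0 \cdot \frac{1}{148} = 0$)
$\left(Y + 38273\right) \left(S{\left(-157 \right)} + 36772\right) = \left(-6993 + 38273\right) \left(0 + 36772\right) = 31280 \cdot 36772 = 1150228160$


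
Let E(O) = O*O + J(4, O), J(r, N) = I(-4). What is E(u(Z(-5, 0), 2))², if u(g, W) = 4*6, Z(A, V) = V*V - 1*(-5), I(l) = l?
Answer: 327184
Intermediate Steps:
Z(A, V) = 5 + V² (Z(A, V) = V² + 5 = 5 + V²)
u(g, W) = 24
J(r, N) = -4
E(O) = -4 + O² (E(O) = O*O - 4 = O² - 4 = -4 + O²)
E(u(Z(-5, 0), 2))² = (-4 + 24²)² = (-4 + 576)² = 572² = 327184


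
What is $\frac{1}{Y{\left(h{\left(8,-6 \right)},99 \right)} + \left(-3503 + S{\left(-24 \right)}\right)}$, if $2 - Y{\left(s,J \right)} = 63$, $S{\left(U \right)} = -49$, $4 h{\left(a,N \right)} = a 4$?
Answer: $- \frac{1}{3613} \approx -0.00027678$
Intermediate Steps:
$h{\left(a,N \right)} = a$ ($h{\left(a,N \right)} = \frac{a 4}{4} = \frac{4 a}{4} = a$)
$Y{\left(s,J \right)} = -61$ ($Y{\left(s,J \right)} = 2 - 63 = -61$)
$\frac{1}{Y{\left(h{\left(8,-6 \right)},99 \right)} + \left(-3503 + S{\left(-24 \right)}\right)} = \frac{1}{-61 - 3552} = \frac{1}{-3613} = - \frac{1}{3613}$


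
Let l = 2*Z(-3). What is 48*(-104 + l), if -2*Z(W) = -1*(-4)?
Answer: -5184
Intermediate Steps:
Z(W) = -2 (Z(W) = -(-1)*(-4)/2 = -1/2*4 = -2)
l = -4 (l = 2*(-2) = -4)
48*(-104 + l) = 48*(-104 - 4) = 48*(-108) = -5184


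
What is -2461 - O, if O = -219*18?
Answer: 1481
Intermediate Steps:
O = -3942
-2461 - O = -2461 - 1*(-3942) = -2461 + 3942 = 1481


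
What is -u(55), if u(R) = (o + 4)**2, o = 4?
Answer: -64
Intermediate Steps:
u(R) = 64 (u(R) = (4 + 4)**2 = 8**2 = 64)
-u(55) = -1*64 = -64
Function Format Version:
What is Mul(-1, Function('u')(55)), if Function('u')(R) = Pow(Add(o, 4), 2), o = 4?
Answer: -64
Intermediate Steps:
Function('u')(R) = 64 (Function('u')(R) = Pow(Add(4, 4), 2) = Pow(8, 2) = 64)
Mul(-1, Function('u')(55)) = Mul(-1, 64) = -64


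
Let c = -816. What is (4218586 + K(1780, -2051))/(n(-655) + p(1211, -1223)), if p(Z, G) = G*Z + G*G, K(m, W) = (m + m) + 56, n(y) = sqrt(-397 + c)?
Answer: 61965036552/215386189 - 4222202*I*sqrt(1213)/215386189 ≈ 287.69 - 0.68273*I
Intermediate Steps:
n(y) = I*sqrt(1213) (n(y) = sqrt(-397 - 816) = sqrt(-1213) = I*sqrt(1213))
K(m, W) = 56 + 2*m (K(m, W) = 2*m + 56 = 56 + 2*m)
p(Z, G) = G**2 + G*Z (p(Z, G) = G*Z + G**2 = G**2 + G*Z)
(4218586 + K(1780, -2051))/(n(-655) + p(1211, -1223)) = (4218586 + (56 + 2*1780))/(I*sqrt(1213) - 1223*(-1223 + 1211)) = (4218586 + (56 + 3560))/(I*sqrt(1213) - 1223*(-12)) = (4218586 + 3616)/(I*sqrt(1213) + 14676) = 4222202/(14676 + I*sqrt(1213))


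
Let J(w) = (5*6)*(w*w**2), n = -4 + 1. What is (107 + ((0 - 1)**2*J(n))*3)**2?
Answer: 5396329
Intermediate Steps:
n = -3
J(w) = 30*w**3
(107 + ((0 - 1)**2*J(n))*3)**2 = (107 + ((0 - 1)**2*(30*(-3)**3))*3)**2 = (107 + ((-1)**2*(30*(-27)))*3)**2 = (107 + (1*(-810))*3)**2 = (107 - 810*3)**2 = (107 - 2430)**2 = (-2323)**2 = 5396329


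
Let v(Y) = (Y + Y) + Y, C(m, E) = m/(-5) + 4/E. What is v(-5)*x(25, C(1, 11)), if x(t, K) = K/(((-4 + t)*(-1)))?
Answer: 9/77 ≈ 0.11688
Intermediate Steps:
C(m, E) = 4/E - m/5 (C(m, E) = m*(-1/5) + 4/E = -m/5 + 4/E = 4/E - m/5)
v(Y) = 3*Y (v(Y) = 2*Y + Y = 3*Y)
x(t, K) = K/(4 - t)
v(-5)*x(25, C(1, 11)) = (3*(-5))*(-(4/11 - 1/5*1)/(-4 + 25)) = -(-15)*(4*(1/11) - 1/5)/21 = -(-15)*(4/11 - 1/5)/21 = -(-15)*9/(55*21) = -15*(-3/385) = 9/77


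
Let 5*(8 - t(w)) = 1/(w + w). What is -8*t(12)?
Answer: -959/15 ≈ -63.933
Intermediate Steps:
t(w) = 8 - 1/(10*w) (t(w) = 8 - 1/(5*(w + w)) = 8 - 1/(2*w)/5 = 8 - 1/(10*w))
-8*t(12) = -8*(8 - 1/10/12) = -8*(8 - 1/10*1/12) = -8*(8 - 1/120) = -8*959/120 = -959/15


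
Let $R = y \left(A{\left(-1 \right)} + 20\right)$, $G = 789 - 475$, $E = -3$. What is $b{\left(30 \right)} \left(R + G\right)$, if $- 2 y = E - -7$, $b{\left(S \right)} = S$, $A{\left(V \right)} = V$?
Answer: $8280$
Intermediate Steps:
$G = 314$
$y = -2$ ($y = - \frac{-3 - -7}{2} = - \frac{-3 + 7}{2} = \left(- \frac{1}{2}\right) 4 = -2$)
$R = -38$ ($R = - 2 \left(-1 + 20\right) = \left(-2\right) 19 = -38$)
$b{\left(30 \right)} \left(R + G\right) = 30 \left(-38 + 314\right) = 30 \cdot 276 = 8280$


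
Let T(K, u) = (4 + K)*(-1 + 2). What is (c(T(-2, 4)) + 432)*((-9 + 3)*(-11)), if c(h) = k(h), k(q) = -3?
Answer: 28314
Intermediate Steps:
T(K, u) = 4 + K (T(K, u) = (4 + K)*1 = 4 + K)
c(h) = -3
(c(T(-2, 4)) + 432)*((-9 + 3)*(-11)) = (-3 + 432)*((-9 + 3)*(-11)) = 429*(-6*(-11)) = 429*66 = 28314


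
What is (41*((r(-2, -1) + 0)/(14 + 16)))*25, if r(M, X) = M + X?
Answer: -205/2 ≈ -102.50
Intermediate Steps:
(41*((r(-2, -1) + 0)/(14 + 16)))*25 = (41*(((-2 - 1) + 0)/(14 + 16)))*25 = (41*((-3 + 0)/30))*25 = (41*(-3*1/30))*25 = (41*(-⅒))*25 = -41/10*25 = -205/2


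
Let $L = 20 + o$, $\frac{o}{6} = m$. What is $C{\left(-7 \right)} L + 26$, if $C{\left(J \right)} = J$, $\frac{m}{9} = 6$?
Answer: $-2382$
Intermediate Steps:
$m = 54$ ($m = 9 \cdot 6 = 54$)
$o = 324$ ($o = 6 \cdot 54 = 324$)
$L = 344$ ($L = 20 + 324 = 344$)
$C{\left(-7 \right)} L + 26 = \left(-7\right) 344 + 26 = -2408 + 26 = -2382$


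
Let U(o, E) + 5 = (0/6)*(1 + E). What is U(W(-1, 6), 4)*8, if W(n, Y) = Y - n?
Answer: -40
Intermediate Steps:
U(o, E) = -5 (U(o, E) = -5 + (0/6)*(1 + E) = -5 + (0*(⅙))*(1 + E) = -5 + 0*(1 + E) = -5 + 0 = -5)
U(W(-1, 6), 4)*8 = -5*8 = -40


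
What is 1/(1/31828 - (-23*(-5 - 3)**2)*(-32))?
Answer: -31828/1499226111 ≈ -2.1230e-5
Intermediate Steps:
1/(1/31828 - (-23*(-5 - 3)**2)*(-32)) = 1/(1/31828 - (-23*(-8)**2)*(-32)) = 1/(1/31828 - (-23*64)*(-32)) = 1/(1/31828 - (-1472)*(-32)) = 1/(1/31828 - 1*47104) = 1/(1/31828 - 47104) = 1/(-1499226111/31828) = -31828/1499226111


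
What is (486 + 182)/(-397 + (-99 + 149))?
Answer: -668/347 ≈ -1.9251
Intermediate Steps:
(486 + 182)/(-397 + (-99 + 149)) = 668/(-397 + 50) = 668/(-347) = 668*(-1/347) = -668/347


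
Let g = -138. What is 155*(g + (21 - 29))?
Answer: -22630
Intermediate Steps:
155*(g + (21 - 29)) = 155*(-138 + (21 - 29)) = 155*(-138 - 8) = 155*(-146) = -22630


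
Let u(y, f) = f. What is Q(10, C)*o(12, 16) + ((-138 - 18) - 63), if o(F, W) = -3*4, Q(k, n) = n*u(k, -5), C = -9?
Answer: -759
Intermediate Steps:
Q(k, n) = -5*n (Q(k, n) = n*(-5) = -5*n)
o(F, W) = -12
Q(10, C)*o(12, 16) + ((-138 - 18) - 63) = -5*(-9)*(-12) + ((-138 - 18) - 63) = 45*(-12) + (-156 - 63) = -540 - 219 = -759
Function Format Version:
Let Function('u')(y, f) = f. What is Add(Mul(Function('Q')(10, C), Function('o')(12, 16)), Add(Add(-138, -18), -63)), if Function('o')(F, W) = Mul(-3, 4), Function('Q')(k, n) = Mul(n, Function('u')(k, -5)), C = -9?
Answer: -759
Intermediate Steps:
Function('Q')(k, n) = Mul(-5, n) (Function('Q')(k, n) = Mul(n, -5) = Mul(-5, n))
Function('o')(F, W) = -12
Add(Mul(Function('Q')(10, C), Function('o')(12, 16)), Add(Add(-138, -18), -63)) = Add(Mul(Mul(-5, -9), -12), Add(Add(-138, -18), -63)) = Add(Mul(45, -12), Add(-156, -63)) = Add(-540, -219) = -759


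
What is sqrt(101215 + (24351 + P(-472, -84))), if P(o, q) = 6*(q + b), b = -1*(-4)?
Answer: sqrt(125086) ≈ 353.67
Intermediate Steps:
b = 4
P(o, q) = 24 + 6*q (P(o, q) = 6*(q + 4) = 6*(4 + q) = 24 + 6*q)
sqrt(101215 + (24351 + P(-472, -84))) = sqrt(101215 + (24351 + (24 + 6*(-84)))) = sqrt(101215 + (24351 + (24 - 504))) = sqrt(101215 + (24351 - 480)) = sqrt(101215 + 23871) = sqrt(125086)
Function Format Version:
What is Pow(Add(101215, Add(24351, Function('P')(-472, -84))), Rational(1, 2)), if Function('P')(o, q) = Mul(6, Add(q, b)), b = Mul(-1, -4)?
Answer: Pow(125086, Rational(1, 2)) ≈ 353.67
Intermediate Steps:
b = 4
Function('P')(o, q) = Add(24, Mul(6, q)) (Function('P')(o, q) = Mul(6, Add(q, 4)) = Mul(6, Add(4, q)) = Add(24, Mul(6, q)))
Pow(Add(101215, Add(24351, Function('P')(-472, -84))), Rational(1, 2)) = Pow(Add(101215, Add(24351, Add(24, Mul(6, -84)))), Rational(1, 2)) = Pow(Add(101215, Add(24351, Add(24, -504))), Rational(1, 2)) = Pow(Add(101215, Add(24351, -480)), Rational(1, 2)) = Pow(Add(101215, 23871), Rational(1, 2)) = Pow(125086, Rational(1, 2))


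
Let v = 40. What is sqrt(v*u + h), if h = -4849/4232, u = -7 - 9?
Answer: 3*I*sqrt(602962)/92 ≈ 25.321*I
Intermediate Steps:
u = -16
h = -4849/4232 (h = -4849*1/4232 = -4849/4232 ≈ -1.1458)
sqrt(v*u + h) = sqrt(40*(-16) - 4849/4232) = sqrt(-640 - 4849/4232) = sqrt(-2713329/4232) = 3*I*sqrt(602962)/92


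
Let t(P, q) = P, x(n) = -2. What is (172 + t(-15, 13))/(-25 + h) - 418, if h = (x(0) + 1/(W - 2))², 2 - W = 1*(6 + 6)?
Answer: -1266158/2975 ≈ -425.60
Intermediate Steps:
W = -10 (W = 2 - (6 + 6) = 2 - 12 = -10)
h = 625/144 (h = (-2 + 1/(-10 - 2))² = (-2 + 1/(-12))² = (-2 - 1/12)² = (-25/12)² = 625/144 ≈ 4.3403)
(172 + t(-15, 13))/(-25 + h) - 418 = (172 - 15)/(-25 + 625/144) - 418 = 157/(-2975/144) - 418 = 157*(-144/2975) - 418 = -22608/2975 - 418 = -1266158/2975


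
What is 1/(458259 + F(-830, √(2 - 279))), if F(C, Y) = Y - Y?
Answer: 1/458259 ≈ 2.1822e-6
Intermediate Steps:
F(C, Y) = 0
1/(458259 + F(-830, √(2 - 279))) = 1/(458259 + 0) = 1/458259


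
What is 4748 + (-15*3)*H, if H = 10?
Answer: 4298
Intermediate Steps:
4748 + (-15*3)*H = 4748 - 15*3*10 = 4748 - 45*10 = 4748 - 450 = 4298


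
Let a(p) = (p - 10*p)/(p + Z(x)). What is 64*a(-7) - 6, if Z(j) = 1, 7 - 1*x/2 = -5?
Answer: -678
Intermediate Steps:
x = 24 (x = 14 - 2*(-5) = 14 + 10 = 24)
a(p) = -9*p/(1 + p) (a(p) = (p - 10*p)/(p + 1) = (-9*p)/(1 + p) = -9*p/(1 + p))
64*a(-7) - 6 = 64*(-9*(-7)/(1 - 7)) - 6 = 64*(-9*(-7)/(-6)) - 6 = 64*(-9*(-7)*(-⅙)) - 6 = 64*(-21/2) - 6 = -672 - 6 = -678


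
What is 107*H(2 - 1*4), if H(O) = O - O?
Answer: 0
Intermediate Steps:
H(O) = 0
107*H(2 - 1*4) = 107*0 = 0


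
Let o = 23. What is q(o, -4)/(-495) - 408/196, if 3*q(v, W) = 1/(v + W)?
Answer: -2877979/1382535 ≈ -2.0817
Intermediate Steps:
q(v, W) = 1/(3*(W + v)) (q(v, W) = 1/(3*(v + W)) = 1/(3*(W + v)))
q(o, -4)/(-495) - 408/196 = (1/(3*(-4 + 23)))/(-495) - 408/196 = ((1/3)/19)*(-1/495) - 408*1/196 = ((1/3)*(1/19))*(-1/495) - 102/49 = (1/57)*(-1/495) - 102/49 = -1/28215 - 102/49 = -2877979/1382535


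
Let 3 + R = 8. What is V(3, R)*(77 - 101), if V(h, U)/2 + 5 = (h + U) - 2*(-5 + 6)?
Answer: -48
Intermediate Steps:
R = 5 (R = -3 + 8 = 5)
V(h, U) = -14 + 2*U + 2*h (V(h, U) = -10 + 2*((h + U) - 2*(-5 + 6)) = -10 + 2*((U + h) - 2*1) = -10 + 2*((U + h) - 2) = -10 + 2*(-2 + U + h) = -10 + (-4 + 2*U + 2*h) = -14 + 2*U + 2*h)
V(3, R)*(77 - 101) = (-14 + 2*5 + 2*3)*(77 - 101) = (-14 + 10 + 6)*(-24) = 2*(-24) = -48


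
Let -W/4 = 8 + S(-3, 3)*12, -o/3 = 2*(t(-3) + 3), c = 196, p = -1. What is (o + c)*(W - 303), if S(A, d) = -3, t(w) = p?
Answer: -35144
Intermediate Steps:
t(w) = -1
o = -12 (o = -6*(-1 + 3) = -6*2 = -3*4 = -12)
W = 112 (W = -4*(8 - 3*12) = -4*(8 - 36) = -4*(-28) = 112)
(o + c)*(W - 303) = (-12 + 196)*(112 - 303) = 184*(-191) = -35144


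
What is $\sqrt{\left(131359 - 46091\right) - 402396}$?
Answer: $14 i \sqrt{1618} \approx 563.14 i$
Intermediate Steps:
$\sqrt{\left(131359 - 46091\right) - 402396} = \sqrt{85268 - 402396} = \sqrt{-317128} = 14 i \sqrt{1618}$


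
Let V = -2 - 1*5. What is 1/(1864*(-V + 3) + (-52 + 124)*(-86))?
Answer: 1/12448 ≈ 8.0334e-5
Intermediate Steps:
V = -7 (V = -2 - 5 = -7)
1/(1864*(-V + 3) + (-52 + 124)*(-86)) = 1/(1864*(-1*(-7) + 3) + (-52 + 124)*(-86)) = 1/(1864*(7 + 3) + 72*(-86)) = 1/(1864*10 - 6192) = 1/(18640 - 6192) = 1/12448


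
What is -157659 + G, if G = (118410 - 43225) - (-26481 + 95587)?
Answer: -151580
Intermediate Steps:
G = 6079 (G = 75185 - 1*69106 = 75185 - 69106 = 6079)
-157659 + G = -157659 + 6079 = -151580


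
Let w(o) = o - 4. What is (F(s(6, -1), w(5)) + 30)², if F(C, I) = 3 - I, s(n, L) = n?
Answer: 1024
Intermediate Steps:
w(o) = -4 + o
(F(s(6, -1), w(5)) + 30)² = ((3 - (-4 + 5)) + 30)² = ((3 - 1*1) + 30)² = ((3 - 1) + 30)² = (2 + 30)² = 32² = 1024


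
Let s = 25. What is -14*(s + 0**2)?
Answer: -350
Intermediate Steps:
-14*(s + 0**2) = -14*(25 + 0**2) = -14*(25 + 0) = -14*25 = -350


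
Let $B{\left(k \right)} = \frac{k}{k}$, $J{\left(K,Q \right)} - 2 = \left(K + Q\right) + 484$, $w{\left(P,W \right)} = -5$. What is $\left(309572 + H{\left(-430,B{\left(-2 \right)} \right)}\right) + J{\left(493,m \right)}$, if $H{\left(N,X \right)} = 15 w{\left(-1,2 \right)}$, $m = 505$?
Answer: $310981$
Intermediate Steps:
$J{\left(K,Q \right)} = 486 + K + Q$ ($J{\left(K,Q \right)} = 2 + \left(\left(K + Q\right) + 484\right) = 2 + \left(484 + K + Q\right) = 486 + K + Q$)
$B{\left(k \right)} = 1$
$H{\left(N,X \right)} = -75$ ($H{\left(N,X \right)} = 15 \left(-5\right) = -75$)
$\left(309572 + H{\left(-430,B{\left(-2 \right)} \right)}\right) + J{\left(493,m \right)} = \left(309572 - 75\right) + \left(486 + 493 + 505\right) = 309497 + 1484 = 310981$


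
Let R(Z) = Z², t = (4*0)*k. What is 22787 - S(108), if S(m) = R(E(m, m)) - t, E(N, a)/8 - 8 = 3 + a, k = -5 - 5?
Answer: -883517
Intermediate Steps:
k = -10
E(N, a) = 88 + 8*a (E(N, a) = 64 + 8*(3 + a) = 64 + (24 + 8*a) = 88 + 8*a)
t = 0 (t = (4*0)*(-10) = 0*(-10) = 0)
S(m) = (88 + 8*m)² (S(m) = (88 + 8*m)² - 1*0 = (88 + 8*m)² + 0 = (88 + 8*m)²)
22787 - S(108) = 22787 - 64*(11 + 108)² = 22787 - 64*119² = 22787 - 64*14161 = 22787 - 1*906304 = 22787 - 906304 = -883517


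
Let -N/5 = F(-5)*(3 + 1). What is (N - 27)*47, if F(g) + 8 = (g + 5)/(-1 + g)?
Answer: 6251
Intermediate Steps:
F(g) = -8 + (5 + g)/(-1 + g) (F(g) = -8 + (g + 5)/(-1 + g) = -8 + (5 + g)/(-1 + g))
N = 160 (N = -5*(13 - 7*(-5))/(-1 - 5)*(3 + 1) = -5*(13 + 35)/(-6)*4 = -5*(-1/6*48)*4 = -(-40)*4 = -5*(-32) = 160)
(N - 27)*47 = (160 - 27)*47 = 133*47 = 6251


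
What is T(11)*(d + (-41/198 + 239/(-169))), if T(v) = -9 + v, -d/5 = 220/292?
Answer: -13162373/1221363 ≈ -10.777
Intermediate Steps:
d = -275/73 (d = -1100/292 = -5*55/73 = -275/73 ≈ -3.7671)
T(11)*(d + (-41/198 + 239/(-169))) = (-9 + 11)*(-275/73 + (-41/198 + 239/(-169))) = 2*(-275/73 + (-41*1/198 + 239*(-1/169))) = 2*(-275/73 + (-41/198 - 239/169)) = 2*(-275/73 - 54251/33462) = 2*(-13162373/2442726) = -13162373/1221363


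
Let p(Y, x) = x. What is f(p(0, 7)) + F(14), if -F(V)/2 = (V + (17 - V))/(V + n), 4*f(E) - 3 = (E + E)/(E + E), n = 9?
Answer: -11/23 ≈ -0.47826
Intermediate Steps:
f(E) = 1 (f(E) = ¾ + ((E + E)/(E + E))/4 = ¾ + ((2*E)/((2*E)))/4 = ¾ + ((2*E)*(1/(2*E)))/4 = ¾ + (¼)*1 = ¾ + ¼ = 1)
F(V) = -34/(9 + V) (F(V) = -2*(V + (17 - V))/(V + 9) = -34/(9 + V))
f(p(0, 7)) + F(14) = 1 - 34/(9 + 14) = 1 - 34/23 = -11/23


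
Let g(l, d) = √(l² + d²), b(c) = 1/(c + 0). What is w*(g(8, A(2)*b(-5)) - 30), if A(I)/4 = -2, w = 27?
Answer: -810 + 216*√26/5 ≈ -589.72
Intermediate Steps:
A(I) = -8 (A(I) = 4*(-2) = -8)
b(c) = 1/c
g(l, d) = √(d² + l²)
w*(g(8, A(2)*b(-5)) - 30) = 27*(√((-8/(-5))² + 8²) - 30) = 27*(√((-8*(-⅕))² + 64) - 30) = 27*(√((8/5)² + 64) - 30) = 27*(√(64/25 + 64) - 30) = 27*(√(1664/25) - 30) = 27*(8*√26/5 - 30) = 27*(-30 + 8*√26/5) = -810 + 216*√26/5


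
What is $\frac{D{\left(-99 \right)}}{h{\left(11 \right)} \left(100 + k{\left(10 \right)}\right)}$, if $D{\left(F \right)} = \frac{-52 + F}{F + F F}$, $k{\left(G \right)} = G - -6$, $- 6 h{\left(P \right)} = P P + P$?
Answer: $\frac{151}{24759504} \approx 6.0987 \cdot 10^{-6}$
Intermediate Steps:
$h{\left(P \right)} = - \frac{P}{6} - \frac{P^{2}}{6}$ ($h{\left(P \right)} = - \frac{P P + P}{6} = - \frac{P^{2} + P}{6} = - \frac{P + P^{2}}{6} = - \frac{P}{6} - \frac{P^{2}}{6}$)
$k{\left(G \right)} = 6 + G$ ($k{\left(G \right)} = G + 6 = 6 + G$)
$D{\left(F \right)} = \frac{-52 + F}{F + F^{2}}$
$\frac{D{\left(-99 \right)}}{h{\left(11 \right)} \left(100 + k{\left(10 \right)}\right)} = \frac{\frac{1}{-99} \frac{1}{1 - 99} \left(-52 - 99\right)}{\left(- \frac{1}{6}\right) 11 \left(1 + 11\right) \left(100 + \left(6 + 10\right)\right)} = \frac{\left(- \frac{1}{99}\right) \frac{1}{-98} \left(-151\right)}{\left(- \frac{1}{6}\right) 11 \cdot 12 \left(100 + 16\right)} = \frac{\left(- \frac{1}{99}\right) \left(- \frac{1}{98}\right) \left(-151\right)}{\left(-22\right) 116} = - \frac{151}{9702 \left(-2552\right)} = \left(- \frac{151}{9702}\right) \left(- \frac{1}{2552}\right) = \frac{151}{24759504}$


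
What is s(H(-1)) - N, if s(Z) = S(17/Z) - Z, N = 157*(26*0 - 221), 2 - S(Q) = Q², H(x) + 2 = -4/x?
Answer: 138499/4 ≈ 34625.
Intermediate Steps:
H(x) = -2 - 4/x
S(Q) = 2 - Q²
N = -34697 (N = 157*(0 - 221) = 157*(-221) = -34697)
s(Z) = 2 - Z - 289/Z² (s(Z) = (2 - (17/Z)²) - Z = (2 - 289/Z²) - Z = 2 - Z - 289/Z²)
s(H(-1)) - N = (2 - (-2 - 4/(-1)) - 289/(-2 - 4/(-1))²) - 1*(-34697) = (2 - (-2 - 4*(-1)) - 289/(-2 - 4*(-1))²) + 34697 = (2 - (-2 + 4) - 289/(-2 + 4)²) + 34697 = (2 - 1*2 - 289/2²) + 34697 = (2 - 2 - 289*¼) + 34697 = (2 - 2 - 289/4) + 34697 = -289/4 + 34697 = 138499/4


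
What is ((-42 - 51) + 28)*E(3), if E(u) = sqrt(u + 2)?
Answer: -65*sqrt(5) ≈ -145.34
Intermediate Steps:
E(u) = sqrt(2 + u)
((-42 - 51) + 28)*E(3) = ((-42 - 51) + 28)*sqrt(2 + 3) = (-93 + 28)*sqrt(5) = -65*sqrt(5)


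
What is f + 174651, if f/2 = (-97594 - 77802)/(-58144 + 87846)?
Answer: 2593566605/14851 ≈ 1.7464e+5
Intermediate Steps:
f = -175396/14851 (f = 2*((-97594 - 77802)/(-58144 + 87846)) = 2*(-175396/29702) = 2*(-175396*1/29702) = 2*(-87698/14851) = -175396/14851 ≈ -11.810)
f + 174651 = -175396/14851 + 174651 = 2593566605/14851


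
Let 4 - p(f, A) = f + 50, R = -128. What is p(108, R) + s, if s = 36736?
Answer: 36582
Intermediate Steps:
p(f, A) = -46 - f (p(f, A) = 4 - (f + 50) = 4 - (50 + f) = 4 + (-50 - f) = -46 - f)
p(108, R) + s = (-46 - 1*108) + 36736 = (-46 - 108) + 36736 = -154 + 36736 = 36582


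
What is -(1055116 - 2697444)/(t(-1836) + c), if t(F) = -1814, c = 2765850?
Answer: 410582/691009 ≈ 0.59418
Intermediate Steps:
-(1055116 - 2697444)/(t(-1836) + c) = -(1055116 - 2697444)/(-1814 + 2765850) = -(-1642328)/2764036 = -1*(-410582/691009) = 410582/691009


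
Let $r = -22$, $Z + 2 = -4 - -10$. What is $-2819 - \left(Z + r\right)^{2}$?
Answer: $-3143$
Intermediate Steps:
$Z = 4$ ($Z = -2 - -6 = -2 + \left(-4 + 10\right) = -2 + 6 = 4$)
$-2819 - \left(Z + r\right)^{2} = -2819 - \left(4 - 22\right)^{2} = -2819 - \left(-18\right)^{2} = -2819 - 324 = -3143$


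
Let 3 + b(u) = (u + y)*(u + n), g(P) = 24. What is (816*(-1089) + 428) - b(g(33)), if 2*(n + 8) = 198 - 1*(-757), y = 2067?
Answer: -3840203/2 ≈ -1.9201e+6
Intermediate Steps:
n = 939/2 (n = -8 + (198 - 1*(-757))/2 = -8 + (198 + 757)/2 = -8 + (1/2)*955 = -8 + 955/2 = 939/2 ≈ 469.50)
b(u) = -3 + (2067 + u)*(939/2 + u) (b(u) = -3 + (u + 2067)*(u + 939/2) = -3 + (2067 + u)*(939/2 + u))
(816*(-1089) + 428) - b(g(33)) = (816*(-1089) + 428) - (1940907/2 + 24**2 + (5073/2)*24) = (-888624 + 428) - (1940907/2 + 576 + 60876) = -888196 - 1*2063811/2 = -888196 - 2063811/2 = -3840203/2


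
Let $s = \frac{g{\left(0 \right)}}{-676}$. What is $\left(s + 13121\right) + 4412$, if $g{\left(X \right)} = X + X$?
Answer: $17533$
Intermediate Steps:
$g{\left(X \right)} = 2 X$
$s = 0$ ($s = \frac{2 \cdot 0}{-676} = 0 \left(- \frac{1}{676}\right) = 0$)
$\left(s + 13121\right) + 4412 = \left(0 + 13121\right) + 4412 = 13121 + 4412 = 17533$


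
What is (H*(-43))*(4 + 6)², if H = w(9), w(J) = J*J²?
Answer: -3134700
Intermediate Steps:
w(J) = J³
H = 729 (H = 9³ = 729)
(H*(-43))*(4 + 6)² = (729*(-43))*(4 + 6)² = -31347*10² = -31347*100 = -3134700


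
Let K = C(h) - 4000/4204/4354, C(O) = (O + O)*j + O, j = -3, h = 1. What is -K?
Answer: 11440635/2288027 ≈ 5.0002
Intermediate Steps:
C(O) = -5*O (C(O) = (O + O)*(-3) + O = (2*O)*(-3) + O = -6*O + O = -5*O)
K = -11440635/2288027 (K = -5*1 - 4000/4204/4354 = -5 - 4000*(1/4204)/4354 = -5 - 1000/(1051*4354) = -5 - 1*500/2288027 = -5 - 500/2288027 = -11440635/2288027 ≈ -5.0002)
-K = -1*(-11440635/2288027) = 11440635/2288027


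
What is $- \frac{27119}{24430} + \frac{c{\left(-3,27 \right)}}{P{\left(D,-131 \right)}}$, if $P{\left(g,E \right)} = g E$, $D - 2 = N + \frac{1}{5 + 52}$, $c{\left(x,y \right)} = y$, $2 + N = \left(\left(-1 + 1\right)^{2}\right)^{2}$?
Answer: $- \frac{41150359}{3200330} \approx -12.858$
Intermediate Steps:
$N = -2$ ($N = -2 + \left(\left(-1 + 1\right)^{2}\right)^{2} = -2 + \left(0^{2}\right)^{2} = -2 + 0^{2} = -2 + 0 = -2$)
$D = \frac{1}{57}$ ($D = 2 - \left(2 - \frac{1}{5 + 52}\right) = 2 - \left(2 - \frac{1}{57}\right) = 2 + \left(-2 + \frac{1}{57}\right) = 2 - \frac{113}{57} = \frac{1}{57} \approx 0.017544$)
$P{\left(g,E \right)} = E g$
$- \frac{27119}{24430} + \frac{c{\left(-3,27 \right)}}{P{\left(D,-131 \right)}} = - \frac{27119}{24430} + \frac{27}{\left(-131\right) \frac{1}{57}} = \left(-27119\right) \frac{1}{24430} + \frac{27}{- \frac{131}{57}} = - \frac{27119}{24430} + 27 \left(- \frac{57}{131}\right) = - \frac{27119}{24430} - \frac{1539}{131} = - \frac{41150359}{3200330}$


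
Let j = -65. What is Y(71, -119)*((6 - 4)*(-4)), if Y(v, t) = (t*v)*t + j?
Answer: -8042928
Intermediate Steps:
Y(v, t) = -65 + v*t**2 (Y(v, t) = (t*v)*t - 65 = v*t**2 - 65 = -65 + v*t**2)
Y(71, -119)*((6 - 4)*(-4)) = (-65 + 71*(-119)**2)*((6 - 4)*(-4)) = (-65 + 71*14161)*(2*(-4)) = (-65 + 1005431)*(-8) = 1005366*(-8) = -8042928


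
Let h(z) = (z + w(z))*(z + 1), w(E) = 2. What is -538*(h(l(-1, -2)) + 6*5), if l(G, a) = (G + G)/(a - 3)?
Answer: -448692/25 ≈ -17948.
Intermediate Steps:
l(G, a) = 2*G/(-3 + a) (l(G, a) = (2*G)/(-3 + a) = 2*G/(-3 + a))
h(z) = (1 + z)*(2 + z) (h(z) = (z + 2)*(z + 1) = (2 + z)*(1 + z) = (1 + z)*(2 + z))
-538*(h(l(-1, -2)) + 6*5) = -538*((2 + (2*(-1)/(-3 - 2))**2 + 3*(2*(-1)/(-3 - 2))) + 6*5) = -538*((2 + (2*(-1)/(-5))**2 + 3*(2*(-1)/(-5))) + 30) = -538*((2 + (2*(-1)*(-1/5))**2 + 3*(2*(-1)*(-1/5))) + 30) = -538*((2 + (2/5)**2 + 3*(2/5)) + 30) = -538*((2 + 4/25 + 6/5) + 30) = -538*(84/25 + 30) = -538*834/25 = -448692/25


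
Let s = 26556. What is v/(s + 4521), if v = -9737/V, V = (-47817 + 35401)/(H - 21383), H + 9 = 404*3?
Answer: -49123165/96463008 ≈ -0.50924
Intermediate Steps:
H = 1203 (H = -9 + 404*3 = -9 + 1212 = 1203)
V = 3104/5045 (V = (-47817 + 35401)/(1203 - 21383) = -12416/(-20180) = -12416*(-1/20180) = 3104/5045 ≈ 0.61526)
v = -49123165/3104 (v = -9737/3104/5045 = -9737*5045/3104 = -49123165/3104 ≈ -15826.)
v/(s + 4521) = -49123165/(3104*(26556 + 4521)) = -49123165/3104/31077 = -49123165/3104*1/31077 = -49123165/96463008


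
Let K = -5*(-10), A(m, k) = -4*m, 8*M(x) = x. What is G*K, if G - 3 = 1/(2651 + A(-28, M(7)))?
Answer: 414500/2763 ≈ 150.02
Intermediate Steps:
M(x) = x/8
G = 8290/2763 (G = 3 + 1/(2651 - 4*(-28)) = 3 + 1/(2651 + 112) = 3 + 1/2763 = 8290/2763 ≈ 3.0004)
K = 50
G*K = (8290/2763)*50 = 414500/2763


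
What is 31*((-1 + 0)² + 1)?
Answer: 62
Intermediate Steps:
31*((-1 + 0)² + 1) = 31*((-1)² + 1) = 31*(1 + 1) = 31*2 = 62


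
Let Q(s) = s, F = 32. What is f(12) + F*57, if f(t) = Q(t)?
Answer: 1836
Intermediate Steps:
f(t) = t
f(12) + F*57 = 12 + 32*57 = 12 + 1824 = 1836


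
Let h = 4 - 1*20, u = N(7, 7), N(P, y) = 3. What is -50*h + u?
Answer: 803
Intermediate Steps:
u = 3
h = -16 (h = 4 - 20 = -16)
-50*h + u = -50*(-16) + 3 = 800 + 3 = 803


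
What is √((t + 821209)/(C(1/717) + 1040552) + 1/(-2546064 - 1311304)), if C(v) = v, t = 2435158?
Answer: √6479739767357715497887422118490/1438944429316940 ≈ 1.7690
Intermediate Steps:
√((t + 821209)/(C(1/717) + 1040552) + 1/(-2546064 - 1311304)) = √((2435158 + 821209)/(1/717 + 1040552) + 1/(-2546064 - 1311304)) = √(3256367/(1/717 + 1040552) + 1/(-3857368)) = √(3256367/(746075785/717) - 1/3857368) = √(3256367*(717/746075785) - 1/3857368) = √(2334815139/746075785 - 1/3857368) = √(9006240457018367/2877888858633880) = √6479739767357715497887422118490/1438944429316940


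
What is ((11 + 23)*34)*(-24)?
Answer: -27744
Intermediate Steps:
((11 + 23)*34)*(-24) = (34*34)*(-24) = 1156*(-24) = -27744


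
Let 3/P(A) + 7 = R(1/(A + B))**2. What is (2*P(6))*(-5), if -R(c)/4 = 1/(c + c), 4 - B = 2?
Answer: -10/83 ≈ -0.12048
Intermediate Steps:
B = 2 (B = 4 - 1*2 = 4 - 2 = 2)
R(c) = -2/c (R(c) = -4/(c + c) = -4*1/(2*c) = -2/c)
P(A) = 3/(-7 + (-4 - 2*A)**2) (P(A) = 3/(-7 + (-(4 + 2*A))**2) = 3/(-7 + (-2*(2 + A))**2) = 3/(-7 + (-4 - 2*A)**2))
(2*P(6))*(-5) = (2*(3/(-7 + 4*(2 + 6)**2)))*(-5) = (2*(3/(-7 + 4*8**2)))*(-5) = (2*(3/(-7 + 4*64)))*(-5) = (2*(3/(-7 + 256)))*(-5) = (2*(3/249))*(-5) = (2*(3*(1/249)))*(-5) = (2*(1/83))*(-5) = (2/83)*(-5) = -10/83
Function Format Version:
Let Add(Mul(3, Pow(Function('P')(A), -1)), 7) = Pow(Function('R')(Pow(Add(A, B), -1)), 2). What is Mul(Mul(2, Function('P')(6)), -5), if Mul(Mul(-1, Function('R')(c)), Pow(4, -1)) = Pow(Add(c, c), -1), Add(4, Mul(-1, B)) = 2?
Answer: Rational(-10, 83) ≈ -0.12048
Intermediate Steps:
B = 2 (B = Add(4, Mul(-1, 2)) = Add(4, -2) = 2)
Function('R')(c) = Mul(-2, Pow(c, -1)) (Function('R')(c) = Mul(-4, Pow(Add(c, c), -1)) = Mul(-4, Pow(Mul(2, c), -1)) = Mul(-4, Mul(Rational(1, 2), Pow(c, -1))) = Mul(-2, Pow(c, -1)))
Function('P')(A) = Mul(3, Pow(Add(-7, Pow(Add(-4, Mul(-2, A)), 2)), -1)) (Function('P')(A) = Mul(3, Pow(Add(-7, Pow(Mul(-2, Pow(Pow(Add(A, 2), -1), -1)), 2)), -1)) = Mul(3, Pow(Add(-7, Pow(Mul(-2, Pow(Pow(Add(2, A), -1), -1)), 2)), -1)) = Mul(3, Pow(Add(-7, Pow(Mul(-2, Add(2, A)), 2)), -1)) = Mul(3, Pow(Add(-7, Pow(Add(-4, Mul(-2, A)), 2)), -1)))
Mul(Mul(2, Function('P')(6)), -5) = Mul(Mul(2, Mul(3, Pow(Add(-7, Mul(4, Pow(Add(2, 6), 2))), -1))), -5) = Mul(Mul(2, Mul(3, Pow(Add(-7, Mul(4, Pow(8, 2))), -1))), -5) = Mul(Mul(2, Mul(3, Pow(Add(-7, Mul(4, 64)), -1))), -5) = Mul(Mul(2, Mul(3, Pow(Add(-7, 256), -1))), -5) = Mul(Mul(2, Mul(3, Pow(249, -1))), -5) = Mul(Mul(2, Mul(3, Rational(1, 249))), -5) = Mul(Mul(2, Rational(1, 83)), -5) = Mul(Rational(2, 83), -5) = Rational(-10, 83)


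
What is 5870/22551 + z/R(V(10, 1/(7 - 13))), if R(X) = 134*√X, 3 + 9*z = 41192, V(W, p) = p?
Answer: 5870/22551 - 41189*I*√6/1206 ≈ 0.2603 - 83.658*I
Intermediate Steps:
z = 41189/9 (z = -⅓ + (⅑)*41192 = -⅓ + 41192/9 = 41189/9 ≈ 4576.6)
5870/22551 + z/R(V(10, 1/(7 - 13))) = 5870/22551 + 41189/(9*((134*√(1/(7 - 13))))) = 5870*(1/22551) + 41189/(9*((134*√(1/(-6))))) = 5870/22551 + 41189/(9*((134*√(-⅙)))) = 5870/22551 + 41189/(9*((134*(I*√6/6)))) = 5870/22551 + 41189/(9*((67*I*√6/3))) = 5870/22551 + 41189*(-I*√6/134)/9 = 5870/22551 - 41189*I*√6/1206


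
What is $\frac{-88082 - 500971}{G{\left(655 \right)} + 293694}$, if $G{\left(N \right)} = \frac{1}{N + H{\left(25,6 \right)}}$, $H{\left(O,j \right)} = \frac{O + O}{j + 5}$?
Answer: $- \frac{4273579515}{2130749981} \approx -2.0057$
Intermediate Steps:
$H{\left(O,j \right)} = \frac{2 O}{5 + j}$
$G{\left(N \right)} = \frac{1}{\frac{50}{11} + N}$ ($G{\left(N \right)} = \frac{1}{N + 2 \cdot 25 \frac{1}{5 + 6}} = \frac{1}{N + 2 \cdot 25 \cdot \frac{1}{11}} = \frac{1}{N + \frac{50}{11}} = \frac{1}{\frac{50}{11} + N}$)
$\frac{-88082 - 500971}{G{\left(655 \right)} + 293694} = \frac{-88082 - 500971}{\frac{11}{50 + 11 \cdot 655} + 293694} = - \frac{589053}{\frac{11}{50 + 7205} + 293694} = - \frac{589053}{\frac{11}{7255} + 293694} = - \frac{589053}{\frac{2130749981}{7255}} = \left(-589053\right) \frac{7255}{2130749981} = - \frac{4273579515}{2130749981}$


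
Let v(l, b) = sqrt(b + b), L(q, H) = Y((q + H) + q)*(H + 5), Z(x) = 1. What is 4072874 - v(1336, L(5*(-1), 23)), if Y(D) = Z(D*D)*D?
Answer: 4072874 - 2*sqrt(182) ≈ 4.0728e+6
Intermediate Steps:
Y(D) = D (Y(D) = 1*D = D)
L(q, H) = (5 + H)*(H + 2*q) (L(q, H) = ((q + H) + q)*(H + 5) = ((H + q) + q)*(5 + H) = (H + 2*q)*(5 + H) = (5 + H)*(H + 2*q))
v(l, b) = sqrt(2)*sqrt(b) (v(l, b) = sqrt(2*b) = sqrt(2)*sqrt(b))
4072874 - v(1336, L(5*(-1), 23)) = 4072874 - sqrt(2)*sqrt((5 + 23)*(23 + 2*(5*(-1)))) = 4072874 - sqrt(2)*sqrt(28*(23 + 2*(-5))) = 4072874 - sqrt(2)*sqrt(28*(23 - 10)) = 4072874 - sqrt(2)*sqrt(28*13) = 4072874 - sqrt(2)*sqrt(364) = 4072874 - sqrt(2)*2*sqrt(91) = 4072874 - 2*sqrt(182)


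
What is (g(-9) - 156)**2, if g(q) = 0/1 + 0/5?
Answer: 24336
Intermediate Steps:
g(q) = 0 (g(q) = 0*1 + 0*(1/5) = 0 + 0 = 0)
(g(-9) - 156)**2 = (0 - 156)**2 = (-156)**2 = 24336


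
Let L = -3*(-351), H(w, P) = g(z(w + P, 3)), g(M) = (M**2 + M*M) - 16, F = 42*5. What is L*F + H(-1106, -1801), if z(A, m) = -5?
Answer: 221164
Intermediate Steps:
F = 210
g(M) = -16 + 2*M**2 (g(M) = (M**2 + M**2) - 16 = 2*M**2 - 16 = -16 + 2*M**2)
H(w, P) = 34 (H(w, P) = -16 + 2*(-5)**2 = -16 + 2*25 = -16 + 50 = 34)
L = 1053
L*F + H(-1106, -1801) = 1053*210 + 34 = 221130 + 34 = 221164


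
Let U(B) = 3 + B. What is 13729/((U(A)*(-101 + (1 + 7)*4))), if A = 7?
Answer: -13729/690 ≈ -19.897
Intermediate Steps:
13729/((U(A)*(-101 + (1 + 7)*4))) = 13729/(((3 + 7)*(-101 + (1 + 7)*4))) = 13729/((10*(-101 + 8*4))) = 13729/((10*(-101 + 32))) = 13729/((10*(-69))) = 13729/(-690) = 13729*(-1/690) = -13729/690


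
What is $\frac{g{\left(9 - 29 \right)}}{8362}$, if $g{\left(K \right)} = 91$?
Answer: $\frac{91}{8362} \approx 0.010883$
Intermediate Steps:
$\frac{g{\left(9 - 29 \right)}}{8362} = \frac{91}{8362}$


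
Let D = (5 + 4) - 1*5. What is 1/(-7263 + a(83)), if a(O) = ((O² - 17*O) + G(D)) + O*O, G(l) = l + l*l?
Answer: 1/5124 ≈ 0.00019516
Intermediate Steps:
D = 4 (D = 9 - 5 = 4)
G(l) = l + l²
a(O) = 20 - 17*O + 2*O² (a(O) = ((O² - 17*O) + 4*(1 + 4)) + O*O = ((O² - 17*O) + 4*5) + O² = ((O² - 17*O) + 20) + O² = (20 + O² - 17*O) + O² = 20 - 17*O + 2*O²)
1/(-7263 + a(83)) = 1/(-7263 + (20 - 17*83 + 2*83²)) = 1/(-7263 + (20 - 1411 + 2*6889)) = 1/(-7263 + (20 - 1411 + 13778)) = 1/(-7263 + 12387) = 1/5124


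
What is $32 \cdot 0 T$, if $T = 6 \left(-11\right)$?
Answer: $0$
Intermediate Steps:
$T = -66$
$32 \cdot 0 T = 32 \cdot 0 \left(-66\right) = 0 \left(-66\right) = 0$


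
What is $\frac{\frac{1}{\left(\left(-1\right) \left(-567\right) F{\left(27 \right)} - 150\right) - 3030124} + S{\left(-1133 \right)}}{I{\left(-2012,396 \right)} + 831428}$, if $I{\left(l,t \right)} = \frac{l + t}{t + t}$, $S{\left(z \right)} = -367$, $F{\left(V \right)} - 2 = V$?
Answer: $- \frac{54750760911}{124035977896135} \approx -0.00044141$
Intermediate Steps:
$F{\left(V \right)} = 2 + V$
$I{\left(l,t \right)} = \frac{l + t}{2 t}$
$\frac{\frac{1}{\left(\left(-1\right) \left(-567\right) F{\left(27 \right)} - 150\right) - 3030124} + S{\left(-1133 \right)}}{I{\left(-2012,396 \right)} + 831428} = \frac{\frac{1}{\left(\left(-1\right) \left(-567\right) \left(2 + 27\right) - 150\right) - 3030124} - 367}{\frac{-2012 + 396}{2 \cdot 396} + 831428} = \frac{\frac{1}{\left(567 \cdot 29 - 150\right) - 3030124} - 367}{\frac{1}{2} \cdot \frac{1}{396} \left(-1616\right) + 831428} = \frac{\frac{1}{\left(16443 - 150\right) - 3030124} - 367}{- \frac{202}{99} + 831428} = \frac{\frac{1}{16293 - 3030124} - 367}{\frac{82311170}{99}} = \left(\frac{1}{-3013831} - 367\right) \frac{99}{82311170} = \left(- \frac{1}{3013831} - 367\right) \frac{99}{82311170} = \left(- \frac{1106075978}{3013831}\right) \frac{99}{82311170} = - \frac{54750760911}{124035977896135}$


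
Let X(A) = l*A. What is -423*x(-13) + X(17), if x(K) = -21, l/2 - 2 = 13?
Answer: 9393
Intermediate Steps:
l = 30 (l = 4 + 2*13 = 4 + 26 = 30)
X(A) = 30*A
-423*x(-13) + X(17) = -423*(-21) + 30*17 = 8883 + 510 = 9393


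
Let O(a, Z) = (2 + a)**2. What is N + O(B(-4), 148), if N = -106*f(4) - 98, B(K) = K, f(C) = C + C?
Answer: -942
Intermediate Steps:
f(C) = 2*C
N = -946 (N = -212*4 - 98 = -106*8 - 98 = -848 - 98 = -946)
N + O(B(-4), 148) = -946 + (2 - 4)**2 = -946 + (-2)**2 = -946 + 4 = -942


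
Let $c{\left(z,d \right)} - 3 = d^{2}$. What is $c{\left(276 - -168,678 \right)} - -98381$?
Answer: $558068$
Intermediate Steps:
$c{\left(z,d \right)} = 3 + d^{2}$
$c{\left(276 - -168,678 \right)} - -98381 = \left(3 + 678^{2}\right) - -98381 = \left(3 + 459684\right) + 98381 = 459687 + 98381 = 558068$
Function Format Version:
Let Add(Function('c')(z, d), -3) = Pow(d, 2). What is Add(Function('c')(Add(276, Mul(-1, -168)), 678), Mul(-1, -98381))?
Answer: 558068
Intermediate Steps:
Function('c')(z, d) = Add(3, Pow(d, 2))
Add(Function('c')(Add(276, Mul(-1, -168)), 678), Mul(-1, -98381)) = Add(Add(3, Pow(678, 2)), Mul(-1, -98381)) = Add(Add(3, 459684), 98381) = Add(459687, 98381) = 558068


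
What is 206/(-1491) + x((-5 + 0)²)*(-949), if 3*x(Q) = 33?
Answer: -15564755/1491 ≈ -10439.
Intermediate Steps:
x(Q) = 11 (x(Q) = (⅓)*33 = 11)
206/(-1491) + x((-5 + 0)²)*(-949) = 206/(-1491) + 11*(-949) = 206*(-1/1491) - 10439 = -206/1491 - 10439 = -15564755/1491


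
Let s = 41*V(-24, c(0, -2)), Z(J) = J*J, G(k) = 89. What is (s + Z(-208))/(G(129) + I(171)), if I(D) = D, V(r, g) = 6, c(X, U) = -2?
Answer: 4351/26 ≈ 167.35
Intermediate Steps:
Z(J) = J²
s = 246 (s = 41*6 = 246)
(s + Z(-208))/(G(129) + I(171)) = (246 + (-208)²)/(89 + 171) = (246 + 43264)/260 = 43510*(1/260) = 4351/26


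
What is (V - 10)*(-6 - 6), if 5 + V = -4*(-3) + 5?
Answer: -24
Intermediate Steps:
V = 12 (V = -5 + (-4*(-3) + 5) = -5 + (12 + 5) = -5 + 17 = 12)
(V - 10)*(-6 - 6) = (12 - 10)*(-6 - 6) = 2*(-12) = -24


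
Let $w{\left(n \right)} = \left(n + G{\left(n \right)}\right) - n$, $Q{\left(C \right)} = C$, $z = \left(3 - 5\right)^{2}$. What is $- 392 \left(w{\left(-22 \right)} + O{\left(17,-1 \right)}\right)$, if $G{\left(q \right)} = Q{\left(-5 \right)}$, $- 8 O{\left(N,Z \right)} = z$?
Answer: $2156$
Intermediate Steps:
$z = 4$ ($z = \left(-2\right)^{2} = 4$)
$O{\left(N,Z \right)} = - \frac{1}{2}$ ($O{\left(N,Z \right)} = \left(- \frac{1}{8}\right) 4 = - \frac{1}{2}$)
$G{\left(q \right)} = -5$
$w{\left(n \right)} = -5$ ($w{\left(n \right)} = \left(n - 5\right) - n = \left(-5 + n\right) - n = -5$)
$- 392 \left(w{\left(-22 \right)} + O{\left(17,-1 \right)}\right) = - 392 \left(-5 - \frac{1}{2}\right) = \left(-392\right) \left(- \frac{11}{2}\right) = 2156$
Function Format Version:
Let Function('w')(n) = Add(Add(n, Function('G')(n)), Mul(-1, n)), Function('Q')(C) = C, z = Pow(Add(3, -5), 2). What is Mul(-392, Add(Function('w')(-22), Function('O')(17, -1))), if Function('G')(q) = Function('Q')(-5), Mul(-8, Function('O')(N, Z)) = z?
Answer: 2156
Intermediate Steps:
z = 4 (z = Pow(-2, 2) = 4)
Function('O')(N, Z) = Rational(-1, 2) (Function('O')(N, Z) = Mul(Rational(-1, 8), 4) = Rational(-1, 2))
Function('G')(q) = -5
Function('w')(n) = -5 (Function('w')(n) = Add(Add(n, -5), Mul(-1, n)) = Add(Add(-5, n), Mul(-1, n)) = -5)
Mul(-392, Add(Function('w')(-22), Function('O')(17, -1))) = Mul(-392, Add(-5, Rational(-1, 2))) = Mul(-392, Rational(-11, 2)) = 2156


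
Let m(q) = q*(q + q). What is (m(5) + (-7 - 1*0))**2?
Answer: 1849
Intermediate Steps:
m(q) = 2*q**2 (m(q) = q*(2*q) = 2*q**2)
(m(5) + (-7 - 1*0))**2 = (2*5**2 + (-7 - 1*0))**2 = (2*25 + (-7 + 0))**2 = (50 - 7)**2 = 43**2 = 1849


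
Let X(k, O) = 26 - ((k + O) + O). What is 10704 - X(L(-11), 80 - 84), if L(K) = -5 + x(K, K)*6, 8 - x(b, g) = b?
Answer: 10779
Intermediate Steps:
x(b, g) = 8 - b
L(K) = 43 - 6*K (L(K) = -5 + (8 - K)*6 = -5 + (48 - 6*K) = 43 - 6*K)
X(k, O) = 26 - k - 2*O (X(k, O) = 26 - ((O + k) + O) = 26 - (k + 2*O) = 26 + (-k - 2*O) = 26 - k - 2*O)
10704 - X(L(-11), 80 - 84) = 10704 - (26 - (43 - 6*(-11)) - 2*(80 - 84)) = 10704 - (26 - (43 + 66) - 2*(-4)) = 10704 - (26 - 1*109 + 8) = 10704 - (26 - 109 + 8) = 10704 - 1*(-75) = 10704 + 75 = 10779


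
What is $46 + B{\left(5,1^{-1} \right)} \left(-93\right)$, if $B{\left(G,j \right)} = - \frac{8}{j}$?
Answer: $790$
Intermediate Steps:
$46 + B{\left(5,1^{-1} \right)} \left(-93\right) = 46 + - \frac{8}{1^{-1}} \left(-93\right) = 46 + - \frac{8}{1} \left(-93\right) = 46 + \left(-8\right) 1 \left(-93\right) = 46 - -744 = 46 + 744 = 790$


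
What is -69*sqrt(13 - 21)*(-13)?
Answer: 1794*I*sqrt(2) ≈ 2537.1*I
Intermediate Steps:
-69*sqrt(13 - 21)*(-13) = -138*I*sqrt(2)*(-13) = 1794*I*sqrt(2)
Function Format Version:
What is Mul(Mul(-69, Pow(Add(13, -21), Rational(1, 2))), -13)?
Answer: Mul(1794, I, Pow(2, Rational(1, 2))) ≈ Mul(2537.1, I)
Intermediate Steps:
Mul(Mul(-69, Pow(Add(13, -21), Rational(1, 2))), -13) = Mul(Mul(-69, Pow(-8, Rational(1, 2))), -13) = Mul(Mul(-69, Mul(2, I, Pow(2, Rational(1, 2)))), -13) = Mul(Mul(-138, I, Pow(2, Rational(1, 2))), -13) = Mul(1794, I, Pow(2, Rational(1, 2)))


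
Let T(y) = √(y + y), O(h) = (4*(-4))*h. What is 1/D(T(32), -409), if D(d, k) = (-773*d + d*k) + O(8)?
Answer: -1/9584 ≈ -0.00010434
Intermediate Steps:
O(h) = -16*h
T(y) = √2*√y (T(y) = √(2*y) = √2*√y)
D(d, k) = -128 - 773*d + d*k (D(d, k) = (-773*d + d*k) - 16*8 = (-773*d + d*k) - 128 = -128 - 773*d + d*k)
1/D(T(32), -409) = 1/(-128 - 773*√2*√32 + (√2*√32)*(-409)) = 1/(-128 - 773*√2*4*√2 + (√2*(4*√2))*(-409)) = 1/(-128 - 773*8 + 8*(-409)) = 1/(-128 - 6184 - 3272) = 1/(-9584) = -1/9584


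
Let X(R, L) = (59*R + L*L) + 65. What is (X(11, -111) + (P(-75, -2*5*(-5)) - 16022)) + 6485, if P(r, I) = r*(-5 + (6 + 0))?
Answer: 3423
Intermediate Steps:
X(R, L) = 65 + L**2 + 59*R (X(R, L) = (59*R + L**2) + 65 = (L**2 + 59*R) + 65 = 65 + L**2 + 59*R)
P(r, I) = r (P(r, I) = r*(-5 + 6) = r*1 = r)
(X(11, -111) + (P(-75, -2*5*(-5)) - 16022)) + 6485 = ((65 + (-111)**2 + 59*11) + (-75 - 16022)) + 6485 = ((65 + 12321 + 649) - 16097) + 6485 = (13035 - 16097) + 6485 = -3062 + 6485 = 3423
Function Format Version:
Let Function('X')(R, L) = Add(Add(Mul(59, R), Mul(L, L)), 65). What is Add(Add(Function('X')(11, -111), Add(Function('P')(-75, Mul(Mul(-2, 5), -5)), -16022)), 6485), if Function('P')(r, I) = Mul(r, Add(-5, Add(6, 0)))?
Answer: 3423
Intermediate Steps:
Function('X')(R, L) = Add(65, Pow(L, 2), Mul(59, R)) (Function('X')(R, L) = Add(Add(Mul(59, R), Pow(L, 2)), 65) = Add(Add(Pow(L, 2), Mul(59, R)), 65) = Add(65, Pow(L, 2), Mul(59, R)))
Function('P')(r, I) = r (Function('P')(r, I) = Mul(r, Add(-5, 6)) = Mul(r, 1) = r)
Add(Add(Function('X')(11, -111), Add(Function('P')(-75, Mul(Mul(-2, 5), -5)), -16022)), 6485) = Add(Add(Add(65, Pow(-111, 2), Mul(59, 11)), Add(-75, -16022)), 6485) = Add(Add(Add(65, 12321, 649), -16097), 6485) = Add(Add(13035, -16097), 6485) = Add(-3062, 6485) = 3423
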